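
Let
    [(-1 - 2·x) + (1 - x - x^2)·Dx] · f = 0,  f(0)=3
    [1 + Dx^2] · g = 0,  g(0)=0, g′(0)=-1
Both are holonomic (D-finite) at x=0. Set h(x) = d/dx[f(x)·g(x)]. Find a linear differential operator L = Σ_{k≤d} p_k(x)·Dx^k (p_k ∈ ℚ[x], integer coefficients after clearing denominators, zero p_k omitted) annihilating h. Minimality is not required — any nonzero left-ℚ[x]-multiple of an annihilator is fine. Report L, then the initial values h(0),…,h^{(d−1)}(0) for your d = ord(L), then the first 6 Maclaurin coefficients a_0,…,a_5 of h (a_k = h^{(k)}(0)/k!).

L = (3 - 2·x - x^2 + 2·x^3 + x^4) + (4 + 10·x + 6·x^2 + 4·x^3)·Dx + (-1 + x^2 + 2·x^3 + x^4)·Dx^2  (order 2).
h: a_k = -3, -6, -33/2, -34, -561/8, -2703/20, …
ICs: h(0) = -3, h′(0) = -6.

f: a_k = 3, 3, 6, 9, 15, 24, …
g: a_k = 0, -1, 0, 1/6, 0, -1/120, …
Sym-product of L_f,L_g gives L₀ (≤ ord 2).
Derive L from L₀ (diff closure).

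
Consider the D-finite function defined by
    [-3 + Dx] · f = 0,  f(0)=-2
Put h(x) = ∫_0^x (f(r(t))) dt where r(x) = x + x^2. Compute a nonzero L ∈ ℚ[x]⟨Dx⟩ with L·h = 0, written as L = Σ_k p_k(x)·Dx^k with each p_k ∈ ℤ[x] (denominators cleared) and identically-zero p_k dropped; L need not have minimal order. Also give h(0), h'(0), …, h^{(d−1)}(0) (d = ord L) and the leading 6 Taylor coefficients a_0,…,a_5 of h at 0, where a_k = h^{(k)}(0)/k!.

L = (-3 - 6·x)·Dx + Dx^2  (order 2).
h: a_k = 0, -2, -3, -5, -27/4, -171/20, …
ICs: h(0) = 0, h′(0) = -2.

f: a_k = -2, -6, -9, -9, -27/4, -81/20, …
Substitute x→r, Dx→(1/r')Dx; clear ⇒ L₀.
h=∫₀ˣh₀: take L = L₀·Dx.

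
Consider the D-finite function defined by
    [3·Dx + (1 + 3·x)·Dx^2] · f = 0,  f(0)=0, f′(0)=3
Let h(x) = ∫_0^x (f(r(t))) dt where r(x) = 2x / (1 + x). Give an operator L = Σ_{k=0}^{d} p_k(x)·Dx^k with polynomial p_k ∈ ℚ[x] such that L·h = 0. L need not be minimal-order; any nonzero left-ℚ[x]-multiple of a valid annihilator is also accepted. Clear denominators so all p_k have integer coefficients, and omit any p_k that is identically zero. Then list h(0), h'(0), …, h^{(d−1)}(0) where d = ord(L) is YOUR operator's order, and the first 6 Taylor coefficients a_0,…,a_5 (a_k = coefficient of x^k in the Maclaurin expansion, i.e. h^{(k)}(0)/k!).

f: a_k = 0, 3, -9/2, 9, -81/4, 243/5, …
h₀=f(r): pull back L_f along r ⇒ L₀.
∫: right-multiply L₀ by Dx.
L = (8 + 14·x)·Dx^2 + (1 + 8·x + 7·x^2)·Dx^3  (order 3).
h: a_k = 0, 0, 3, -8, 57/2, -120, …
ICs: h(0) = 0, h′(0) = 0, h′′(0) = 6.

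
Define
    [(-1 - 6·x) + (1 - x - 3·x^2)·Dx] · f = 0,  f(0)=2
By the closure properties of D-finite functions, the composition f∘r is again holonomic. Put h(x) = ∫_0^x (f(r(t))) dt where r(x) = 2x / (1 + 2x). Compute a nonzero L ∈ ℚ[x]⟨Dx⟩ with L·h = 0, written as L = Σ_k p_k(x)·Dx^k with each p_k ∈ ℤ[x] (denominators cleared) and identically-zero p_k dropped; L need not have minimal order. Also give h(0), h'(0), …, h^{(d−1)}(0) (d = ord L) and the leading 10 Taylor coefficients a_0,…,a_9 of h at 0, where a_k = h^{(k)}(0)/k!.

L = (2 + 28·x)·Dx + (-1 - 4·x + 8·x^2 + 24·x^3)·Dx^2  (order 2).
h: a_k = 0, 2, 2, 8, 0, 288/5, -96, 4608/7, -2016, 9728, …
ICs: h(0) = 0, h′(0) = 2.

f: a_k = 2, 2, 8, 14, 38, 80, 194, 434, 1016, 2318, …
Substitute x→r, Dx→(1/r')Dx; clear ⇒ L₀.
h=∫₀ˣh₀: take L = L₀·Dx.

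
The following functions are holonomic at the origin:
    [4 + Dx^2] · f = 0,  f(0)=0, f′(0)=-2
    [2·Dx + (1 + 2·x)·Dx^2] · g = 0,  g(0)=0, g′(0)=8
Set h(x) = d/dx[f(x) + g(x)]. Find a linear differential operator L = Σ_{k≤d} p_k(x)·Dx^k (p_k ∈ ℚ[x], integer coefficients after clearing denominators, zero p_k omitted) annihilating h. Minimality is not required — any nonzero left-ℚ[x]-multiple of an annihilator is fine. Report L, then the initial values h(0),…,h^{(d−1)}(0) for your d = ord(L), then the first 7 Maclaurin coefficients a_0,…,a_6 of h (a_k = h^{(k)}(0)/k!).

f: a_k = 0, -2, 0, 4/3, 0, -4/15, 0, …
g: a_k = 0, 8, -8, 32/3, -16, 128/5, -128/3, …
Sum ⇒ L₀ = lclm(L_f,L_g) in ℚ(x)⟨Dx⟩.
Derive L from L₀ (diff closure).
L = (56 + 32·x + 32·x^2) + (12 + 40·x + 48·x^2 + 32·x^3)·Dx + (14 + 8·x + 8·x^2)·Dx^2 + (3 + 10·x + 12·x^2 + 8·x^3)·Dx^3  (order 3).
h: a_k = 6, -16, 36, -64, 380/3, -256, 23048/45, …
ICs: h(0) = 6, h′(0) = -16, h′′(0) = 72.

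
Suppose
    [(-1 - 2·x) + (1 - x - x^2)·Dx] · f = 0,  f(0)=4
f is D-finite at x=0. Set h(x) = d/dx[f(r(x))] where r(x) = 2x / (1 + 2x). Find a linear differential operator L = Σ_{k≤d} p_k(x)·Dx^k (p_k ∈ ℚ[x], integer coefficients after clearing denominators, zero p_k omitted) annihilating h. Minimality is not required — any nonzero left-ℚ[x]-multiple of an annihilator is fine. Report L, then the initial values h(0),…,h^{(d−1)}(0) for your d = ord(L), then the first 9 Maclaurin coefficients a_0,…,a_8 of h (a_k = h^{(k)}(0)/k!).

L = (4 + 24·x + 96·x^2 + 96·x^3) + (-1 - 10·x - 24·x^2 + 8·x^3 + 48·x^4)·Dx  (order 1).
h: a_k = 8, 32, 0, 256, -640, 3072, -10752, 40960, -147456, …
ICs: h(0) = 8.

f: a_k = 4, 4, 8, 12, 20, 32, 52, 84, 136, …
Change of var in L_f (x↦r) gives L₀.
h=h₀': d/dx-closure on L₀ ⇒ L.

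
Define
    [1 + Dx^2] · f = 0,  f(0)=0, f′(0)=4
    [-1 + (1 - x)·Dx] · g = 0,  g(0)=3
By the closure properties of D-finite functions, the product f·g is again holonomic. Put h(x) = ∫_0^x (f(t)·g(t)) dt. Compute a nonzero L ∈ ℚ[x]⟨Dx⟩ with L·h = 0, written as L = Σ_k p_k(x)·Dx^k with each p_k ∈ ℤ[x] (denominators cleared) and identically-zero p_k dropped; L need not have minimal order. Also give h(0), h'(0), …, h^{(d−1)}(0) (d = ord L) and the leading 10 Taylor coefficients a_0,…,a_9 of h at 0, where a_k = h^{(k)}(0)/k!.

f: a_k = 0, 4, 0, -2/3, 0, 1/30, 0, -1/1260, 0, 1/90720, …
g: a_k = 3, 3, 3, 3, 3, 3, 3, 3, 3, 3, …
Product ⇒ symmetric product L₀, ord ≤ 2.
∫: right-multiply L₀ by Dx.
L = (-1 + x)·Dx + 2·Dx^2 + (-1 + x)·Dx^3  (order 3).
h: a_k = 0, 0, 6, 4, 5/2, 2, 101/60, 101/70, 4241/3360, 4241/3780, …
ICs: h(0) = 0, h′(0) = 0, h′′(0) = 12.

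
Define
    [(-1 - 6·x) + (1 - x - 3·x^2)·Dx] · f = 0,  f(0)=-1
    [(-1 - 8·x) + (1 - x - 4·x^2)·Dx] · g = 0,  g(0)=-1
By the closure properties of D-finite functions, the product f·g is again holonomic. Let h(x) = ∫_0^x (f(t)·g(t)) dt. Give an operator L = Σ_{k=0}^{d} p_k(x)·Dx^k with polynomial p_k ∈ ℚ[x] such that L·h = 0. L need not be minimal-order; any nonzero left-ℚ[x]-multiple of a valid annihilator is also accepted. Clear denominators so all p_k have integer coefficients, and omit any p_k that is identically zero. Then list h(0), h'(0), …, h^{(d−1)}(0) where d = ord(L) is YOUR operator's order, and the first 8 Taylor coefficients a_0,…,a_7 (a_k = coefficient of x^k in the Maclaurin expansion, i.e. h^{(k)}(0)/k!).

f: a_k = -1, -1, -4, -7, -19, -40, -97, -217, …
g: a_k = -1, -1, -5, -9, -29, -65, -181, -441, …
Product ⇒ symmetric product L₀, ord ≤ 1.
Integrate: L := L₀·Dx.
L = (-2 - 12·x + 21·x^2 + 48·x^3)·Dx + (1 - 2·x - 6·x^2 + 7·x^3 + 12·x^4)·Dx^2  (order 2).
h: a_k = 0, 1, 1, 10/3, 25/4, 84/5, 112/3, 657/7, …
ICs: h(0) = 0, h′(0) = 1.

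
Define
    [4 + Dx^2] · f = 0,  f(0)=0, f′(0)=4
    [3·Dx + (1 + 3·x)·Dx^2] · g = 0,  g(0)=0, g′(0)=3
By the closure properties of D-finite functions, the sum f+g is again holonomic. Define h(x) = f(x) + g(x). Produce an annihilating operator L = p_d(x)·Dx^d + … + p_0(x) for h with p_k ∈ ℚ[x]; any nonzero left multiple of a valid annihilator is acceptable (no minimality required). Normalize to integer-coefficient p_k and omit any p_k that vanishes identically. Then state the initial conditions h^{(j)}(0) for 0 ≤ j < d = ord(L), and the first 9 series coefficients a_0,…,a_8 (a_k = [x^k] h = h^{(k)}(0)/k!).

f: a_k = 0, 4, 0, -8/3, 0, 8/15, 0, -16/315, 0, …
g: a_k = 0, 3, -9/2, 9, -81/4, 243/5, -243/2, 2187/7, -6561/8, …
Weyl lclm of L_f,L_g ⇒ L₀ (ord ≤ 4).
L = (348 + 144·x + 216·x^2)·Dx + (44 + 180·x + 216·x^2 + 216·x^3)·Dx^2 + (87 + 36·x + 54·x^2)·Dx^3 + (11 + 45·x + 54·x^2 + 54·x^3)·Dx^4  (order 4).
h: a_k = 0, 7, -9/2, 19/3, -81/4, 737/15, -243/2, 14057/45, -6561/8, …
ICs: h(0) = 0, h′(0) = 7, h′′(0) = -9, h′′′(0) = 38.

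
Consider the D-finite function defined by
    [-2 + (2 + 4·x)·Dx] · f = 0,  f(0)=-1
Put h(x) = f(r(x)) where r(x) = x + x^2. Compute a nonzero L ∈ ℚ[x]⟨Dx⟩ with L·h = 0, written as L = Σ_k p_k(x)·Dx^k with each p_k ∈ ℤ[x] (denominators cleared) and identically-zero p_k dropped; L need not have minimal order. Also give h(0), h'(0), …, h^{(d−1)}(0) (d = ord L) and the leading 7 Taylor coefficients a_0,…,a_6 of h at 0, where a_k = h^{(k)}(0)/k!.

f: a_k = -1, -1, 1/2, -1/2, 5/8, -7/8, 21/16, …
h₀=f(r): pull back L_f along r ⇒ L₀.
L = (-1 - 2·x) + (1 + 2·x + 2·x^2)·Dx  (order 1).
h: a_k = -1, -1, -1/2, 1/2, -3/8, 1/8, 3/16, …
ICs: h(0) = -1.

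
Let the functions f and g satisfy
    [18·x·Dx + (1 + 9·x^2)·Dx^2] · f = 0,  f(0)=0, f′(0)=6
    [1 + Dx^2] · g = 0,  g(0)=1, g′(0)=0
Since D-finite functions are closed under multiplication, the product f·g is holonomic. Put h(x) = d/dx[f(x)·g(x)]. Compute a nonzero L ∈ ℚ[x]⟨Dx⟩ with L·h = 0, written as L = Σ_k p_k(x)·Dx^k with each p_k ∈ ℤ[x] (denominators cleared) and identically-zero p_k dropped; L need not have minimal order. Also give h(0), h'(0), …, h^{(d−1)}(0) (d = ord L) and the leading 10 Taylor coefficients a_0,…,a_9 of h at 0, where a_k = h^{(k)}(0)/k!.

L = (38998 + 738774·x^2 + 15162957·x^4 + 3032640·x^6 - 78732·x^8 - 1771470·x^10 + 531441·x^12) + (20772·x + 1033884·x^3 + 7902360·x^5 + 2624400·x^7 + 1180980·x^9 + 2125764·x^11)·Dx + (39368 + 755028·x^2 + 15369750·x^4 + 3887028·x^6 + 314928·x^8 - 1417176·x^10 + 1062882·x^12)·Dx^2 + (20772·x + 1033884·x^3 + 7902360·x^5 + 2624400·x^7 + 1180980·x^9 + 2125764·x^11)·Dx^3 + (370 + 16254·x^2 + 206793·x^4 + 854388·x^6 + 393660·x^8 + 354294·x^10 + 531441·x^12)·Dx^4  (order 4).
h: a_k = 6, 0, -63, 0, 2129/4, 0, -566341/120, 0, 18912111/448, 0, …
ICs: h(0) = 6, h′(0) = 0, h′′(0) = -126, h′′′(0) = 0.

f: a_k = 0, 6, 0, -18, 0, 486/5, 0, -4374/7, 0, 4374, …
g: a_k = 1, 0, -1/2, 0, 1/24, 0, -1/720, 0, 1/40320, 0, …
L₀ := L_f ⊗_s L_g (sym. prod.), ord ≤ 4.
h₀' ⇒ L via d/dx closure of L₀.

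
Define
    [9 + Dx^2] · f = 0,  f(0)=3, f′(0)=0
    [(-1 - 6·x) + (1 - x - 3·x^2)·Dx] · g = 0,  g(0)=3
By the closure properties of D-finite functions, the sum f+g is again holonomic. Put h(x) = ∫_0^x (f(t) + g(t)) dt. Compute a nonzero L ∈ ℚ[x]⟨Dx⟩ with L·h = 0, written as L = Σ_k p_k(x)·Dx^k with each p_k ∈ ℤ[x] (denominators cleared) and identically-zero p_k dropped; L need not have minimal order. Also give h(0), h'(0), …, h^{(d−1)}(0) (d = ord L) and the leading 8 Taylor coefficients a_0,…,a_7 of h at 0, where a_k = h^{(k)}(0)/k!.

L = (-459 - 2916·x - 1539·x^2 - 3888·x^3 - 3645·x^4 - 4374·x^5)·Dx + (153 - 153·x - 378·x^2 + 405·x^3 - 2187·x^5 - 2187·x^6)·Dx^2 + (-51 - 324·x - 171·x^2 - 432·x^3 - 405·x^4 - 486·x^5)·Dx^3 + (17 - 17·x - 42·x^2 + 45·x^3 - 243·x^5 - 243·x^6)·Dx^4  (order 4).
h: a_k = 0, 6, 3/2, -1/2, 21/4, 537/40, 20, 3291/80, …
ICs: h(0) = 0, h′(0) = 6, h′′(0) = 3, h′′′(0) = -3.

f: a_k = 3, 0, -27/2, 0, 81/8, 0, -243/80, 0, …
g: a_k = 3, 3, 12, 21, 57, 120, 291, 651, …
h₀=f+g: left-lcm gives L₀, ord ≤ 3.
∫: right-multiply L₀ by Dx.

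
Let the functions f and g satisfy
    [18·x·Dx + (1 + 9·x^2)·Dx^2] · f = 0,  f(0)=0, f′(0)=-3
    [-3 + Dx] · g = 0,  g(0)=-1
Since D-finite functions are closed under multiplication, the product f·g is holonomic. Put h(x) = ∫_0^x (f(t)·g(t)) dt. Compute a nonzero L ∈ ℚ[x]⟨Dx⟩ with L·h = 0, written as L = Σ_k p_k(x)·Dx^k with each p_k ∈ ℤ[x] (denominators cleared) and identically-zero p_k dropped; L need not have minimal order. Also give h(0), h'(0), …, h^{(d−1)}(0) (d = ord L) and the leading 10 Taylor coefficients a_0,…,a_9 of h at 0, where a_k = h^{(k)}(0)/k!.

f: a_k = 0, -3, 0, 9, 0, -243/5, 0, 2187/7, 0, -2187, …
g: a_k = -1, -3, -9/2, -9/2, -27/8, -81/40, -81/80, -243/560, -729/4480, -243/4480, …
h₀=f·g: eliminate ⇒ L₀, order ≤ 2·1.
∫: right-multiply L₀ by Dx.
L = (9 - 54·x + 81·x^2)·Dx + (-6 + 18·x - 54·x^2)·Dx^2 + (1 + 9·x^2)·Dx^3  (order 3).
h: a_k = 0, 0, 3/2, 3, 9/8, -27/10, 243/80, 891/56, -67797/4480, -9153/112, …
ICs: h(0) = 0, h′(0) = 0, h′′(0) = 3.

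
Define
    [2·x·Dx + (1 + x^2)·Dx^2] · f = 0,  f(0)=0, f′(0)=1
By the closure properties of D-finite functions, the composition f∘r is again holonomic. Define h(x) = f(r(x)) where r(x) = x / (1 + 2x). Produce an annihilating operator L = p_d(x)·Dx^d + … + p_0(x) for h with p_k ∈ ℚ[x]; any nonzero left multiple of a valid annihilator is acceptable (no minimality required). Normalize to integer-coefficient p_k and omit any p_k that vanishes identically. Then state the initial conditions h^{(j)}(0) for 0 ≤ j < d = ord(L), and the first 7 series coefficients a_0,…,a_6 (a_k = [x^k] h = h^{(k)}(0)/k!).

f: a_k = 0, 1, 0, -1/3, 0, 1/5, 0, …
f∘r: x↦r, Dx↦Dx/r' in L_f ⇒ L₀.
L = (4 + 10·x)·Dx + (1 + 4·x + 5·x^2)·Dx^2  (order 2).
h: a_k = 0, 1, -2, 11/3, -6, 41/5, -22/3, …
ICs: h(0) = 0, h′(0) = 1.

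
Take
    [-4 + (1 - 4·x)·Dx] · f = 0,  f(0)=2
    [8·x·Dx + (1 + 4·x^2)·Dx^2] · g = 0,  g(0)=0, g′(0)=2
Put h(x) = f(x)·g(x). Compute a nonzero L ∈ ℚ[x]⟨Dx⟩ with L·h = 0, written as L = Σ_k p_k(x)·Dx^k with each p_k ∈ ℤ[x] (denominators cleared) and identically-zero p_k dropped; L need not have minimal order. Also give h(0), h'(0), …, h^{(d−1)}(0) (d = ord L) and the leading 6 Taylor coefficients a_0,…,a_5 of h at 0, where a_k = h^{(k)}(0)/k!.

L = 32·x + (8 - 8·x + 64·x^2)·Dx + (-1 + 4·x - 4·x^2 + 16·x^3)·Dx^2  (order 2).
h: a_k = 0, 4, 16, 176/3, 704/3, 14272/15, …
ICs: h(0) = 0, h′(0) = 4.

f: a_k = 2, 8, 32, 128, 512, 2048, …
g: a_k = 0, 2, 0, -8/3, 0, 32/5, …
Sym-product of L_f,L_g gives L₀ (≤ ord 2).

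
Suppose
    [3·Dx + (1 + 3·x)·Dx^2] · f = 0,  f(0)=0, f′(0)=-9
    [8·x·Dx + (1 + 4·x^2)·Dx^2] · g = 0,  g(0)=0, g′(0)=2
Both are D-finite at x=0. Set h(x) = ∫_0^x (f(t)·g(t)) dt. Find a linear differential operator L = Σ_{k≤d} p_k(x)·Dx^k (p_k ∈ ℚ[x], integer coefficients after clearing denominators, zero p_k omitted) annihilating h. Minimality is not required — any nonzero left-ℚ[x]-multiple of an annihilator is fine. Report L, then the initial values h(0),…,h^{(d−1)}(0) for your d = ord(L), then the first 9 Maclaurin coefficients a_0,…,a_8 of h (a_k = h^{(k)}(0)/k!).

L = (1632 + 8496·x + 23040·x^2 + 110016·x^3 + 207360·x^4 + 269568·x^5 + 82944·x^7)·Dx^2 + (418 + 6672·x + 44112·x^2 + 151488·x^3 + 393984·x^4 + 642816·x^5 + 725760·x^6 + 82944·x^7 + 290304·x^8)·Dx^3 + (204 + 1844·x + 12096·x^2 + 47408·x^3 + 122880·x^4 + 240192·x^5 + 331776·x^6 + 361728·x^7 + 82944·x^8 + 165888·x^9)·Dx^4 + (25 + 246·x + 1217·x^2 + 4128·x^3 + 10624·x^4 + 22080·x^5 + 34272·x^6 + 41472·x^7 + 43776·x^8 + 13824·x^9 + 20736·x^10)·Dx^5  (order 5).
h: a_k = 0, 0, 0, -6, 27/4, -6, 57/4, -198/5, 3267/40, …
ICs: h(0) = 0, h′(0) = 0, h′′(0) = 0, h′′′(0) = -36, h′′′′(0) = 162.

f: a_k = 0, -9, 27/2, -27, 243/4, -729/5, 729/2, -6561/7, 19683/8, …
g: a_k = 0, 2, 0, -8/3, 0, 32/5, 0, -128/7, 0, …
Product ⇒ symmetric product L₀, ord ≤ 4.
Integrate: L := L₀·Dx.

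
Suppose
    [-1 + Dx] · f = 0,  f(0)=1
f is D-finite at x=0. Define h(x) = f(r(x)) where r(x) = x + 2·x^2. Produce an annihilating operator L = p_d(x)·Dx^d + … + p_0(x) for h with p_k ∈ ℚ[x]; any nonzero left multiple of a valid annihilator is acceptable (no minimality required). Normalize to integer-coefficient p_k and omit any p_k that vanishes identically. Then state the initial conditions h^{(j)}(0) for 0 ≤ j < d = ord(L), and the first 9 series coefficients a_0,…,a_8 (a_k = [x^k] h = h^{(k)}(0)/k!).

L = (-1 - 4·x) + Dx  (order 1).
h: a_k = 1, 1, 5/2, 13/6, 73/24, 281/120, 1741/720, 1697/1008, 57233/40320, …
ICs: h(0) = 1.

f: a_k = 1, 1, 1/2, 1/6, 1/24, 1/120, 1/720, 1/5040, 1/40320, …
L₀ from L_f via x↦r, Dx↦r'^{-1}Dx.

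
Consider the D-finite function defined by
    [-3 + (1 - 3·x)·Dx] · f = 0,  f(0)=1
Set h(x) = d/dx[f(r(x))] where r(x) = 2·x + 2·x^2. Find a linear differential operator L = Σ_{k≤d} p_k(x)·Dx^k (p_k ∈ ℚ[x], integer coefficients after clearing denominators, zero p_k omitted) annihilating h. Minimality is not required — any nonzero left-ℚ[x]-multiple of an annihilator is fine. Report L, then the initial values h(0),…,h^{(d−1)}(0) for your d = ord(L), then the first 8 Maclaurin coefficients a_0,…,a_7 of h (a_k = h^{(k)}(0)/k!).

L = (14 + 36·x + 36·x^2) + (-1 + 4·x + 18·x^2 + 12·x^3)·Dx  (order 1).
h: a_k = 6, 84, 864, 7920, 68040, 561168, 4499712, 35344512, …
ICs: h(0) = 6.

f: a_k = 1, 3, 9, 27, 81, 243, 729, 2187, …
Substitute x→r, Dx→(1/r')Dx; clear ⇒ L₀.
Derive L from L₀ (diff closure).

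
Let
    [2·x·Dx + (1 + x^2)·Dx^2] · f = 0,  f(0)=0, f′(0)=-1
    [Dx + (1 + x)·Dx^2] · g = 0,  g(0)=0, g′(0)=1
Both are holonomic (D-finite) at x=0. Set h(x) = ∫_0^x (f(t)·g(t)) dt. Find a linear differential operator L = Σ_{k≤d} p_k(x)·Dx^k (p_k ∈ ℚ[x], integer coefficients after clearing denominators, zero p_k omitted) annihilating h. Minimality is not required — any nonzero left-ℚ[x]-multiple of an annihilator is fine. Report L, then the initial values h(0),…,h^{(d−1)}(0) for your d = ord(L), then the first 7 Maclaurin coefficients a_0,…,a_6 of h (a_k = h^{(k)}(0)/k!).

f: a_k = 0, -1, 0, 1/3, 0, -1/5, 0, …
g: a_k = 0, 1, -1/2, 1/3, -1/4, 1/5, -1/6, …
Sym-product of L_f,L_g gives L₀ (≤ ord 4).
h=∫h₀ ⇒ L = L₀·Dx.
L = (24 + 44·x + 80·x^2 + 156·x^3 + 120·x^4 + 52·x^5 + 4·x^7)·Dx^2 + (18 + 124·x + 308·x^2 + 484·x^3 + 544·x^4 + 372·x^5 + 140·x^6 + 12·x^7 + 14·x^8)·Dx^3 + (12 + 64·x + 192·x^2 + 312·x^3 + 360·x^4 + 312·x^5 + 192·x^6 + 72·x^7 + 12·x^8 + 8·x^9)·Dx^4 + (5 + 18·x + 37·x^2 + 56·x^3 + 66·x^4 + 60·x^5 + 42·x^6 + 24·x^7 + 9·x^8 + 2·x^9 + x^10)·Dx^5  (order 5).
h: a_k = 0, 0, 0, -1/3, 1/8, 0, 1/72, …
ICs: h(0) = 0, h′(0) = 0, h′′(0) = 0, h′′′(0) = -2, h′′′′(0) = 3.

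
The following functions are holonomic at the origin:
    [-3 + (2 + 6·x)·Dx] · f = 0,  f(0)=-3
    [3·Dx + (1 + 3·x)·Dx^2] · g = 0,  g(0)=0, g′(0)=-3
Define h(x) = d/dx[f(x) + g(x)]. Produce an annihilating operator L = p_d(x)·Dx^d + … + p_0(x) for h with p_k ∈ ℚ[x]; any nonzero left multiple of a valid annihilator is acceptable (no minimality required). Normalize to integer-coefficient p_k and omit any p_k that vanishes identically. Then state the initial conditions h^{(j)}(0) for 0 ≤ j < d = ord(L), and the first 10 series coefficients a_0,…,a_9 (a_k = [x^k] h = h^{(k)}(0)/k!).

f: a_k = -3, -9/2, 27/8, -81/16, 1215/128, -5103/256, 45927/1024, -216513/2048, 8444007/32768, -42220035/65536, …
g: a_k = 0, -3, 9/2, -9, 81/4, -243/5, 243/2, -2187/7, 6561/8, -2187, …
Weyl lclm of L_f,L_g ⇒ L₀ (ord ≤ 3).
Differentiate: ansatz ord ≤ ord L₀ ⇒ L.
L = 9 + (15 + 45·x)·Dx + (2 + 12·x + 18·x^2)·Dx^2  (order 2).
h: a_k = -15/2, 63/4, -675/16, 3807/32, -87723/256, 511029/512, -5994567/2048, 35317863/4096, -1669925403/65536, 9892892313/131072, …
ICs: h(0) = -15/2, h′(0) = 63/4.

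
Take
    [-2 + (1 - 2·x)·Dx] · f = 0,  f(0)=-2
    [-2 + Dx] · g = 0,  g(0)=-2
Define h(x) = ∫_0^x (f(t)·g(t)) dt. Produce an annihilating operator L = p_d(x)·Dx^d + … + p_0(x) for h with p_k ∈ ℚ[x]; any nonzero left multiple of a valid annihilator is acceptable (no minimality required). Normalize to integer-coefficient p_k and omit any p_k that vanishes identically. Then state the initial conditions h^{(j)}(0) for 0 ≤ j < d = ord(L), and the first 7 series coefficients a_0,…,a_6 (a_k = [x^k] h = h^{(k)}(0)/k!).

L = (4 - 4·x)·Dx + (-1 + 2·x)·Dx^2  (order 2).
h: a_k = 0, 4, 8, 40/3, 64/3, 104/3, 2608/45, …
ICs: h(0) = 0, h′(0) = 4.

f: a_k = -2, -4, -8, -16, -32, -64, -128, …
g: a_k = -2, -4, -4, -8/3, -4/3, -8/15, -8/45, …
Product ⇒ symmetric product L₀, ord ≤ 1.
Integrate: L := L₀·Dx.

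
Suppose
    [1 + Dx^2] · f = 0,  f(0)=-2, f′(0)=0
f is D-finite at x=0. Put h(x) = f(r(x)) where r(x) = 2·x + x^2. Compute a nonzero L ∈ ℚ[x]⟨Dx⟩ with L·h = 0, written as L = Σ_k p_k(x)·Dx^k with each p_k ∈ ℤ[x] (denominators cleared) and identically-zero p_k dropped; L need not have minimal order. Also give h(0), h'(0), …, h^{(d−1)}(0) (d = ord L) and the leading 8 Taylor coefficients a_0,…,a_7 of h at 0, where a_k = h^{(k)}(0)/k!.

f: a_k = -2, 0, 1, 0, -1/12, 0, 1/360, 0, …
L₀ from L_f via x↦r, Dx↦r'^{-1}Dx.
L = (4 + 12·x + 12·x^2 + 4·x^3) - Dx + (1 + x)·Dx^2  (order 2).
h: a_k = -2, 0, 4, 4, -1/3, -8/3, -82/45, -2/15, …
ICs: h(0) = -2, h′(0) = 0.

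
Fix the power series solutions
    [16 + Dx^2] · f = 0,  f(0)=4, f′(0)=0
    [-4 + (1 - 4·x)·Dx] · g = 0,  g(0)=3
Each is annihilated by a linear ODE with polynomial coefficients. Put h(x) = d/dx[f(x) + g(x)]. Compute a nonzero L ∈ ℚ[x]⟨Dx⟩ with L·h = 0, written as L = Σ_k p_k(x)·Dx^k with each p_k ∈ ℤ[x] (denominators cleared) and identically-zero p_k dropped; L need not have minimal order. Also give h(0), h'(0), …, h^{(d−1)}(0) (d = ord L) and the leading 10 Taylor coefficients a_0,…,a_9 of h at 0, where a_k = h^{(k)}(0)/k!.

f: a_k = 4, 0, -32, 0, 128/3, 0, -1024/45, 0, 2048/315, 0, …
g: a_k = 3, 12, 48, 192, 768, 3072, 12288, 49152, 196608, 786432, …
h₀=f+g: left-lcm gives L₀, ord ≤ 3.
h₀' ⇒ L via d/dx closure of L₀.
L = (1664 - 1024·x + 2048·x^2) + (-112 + 576·x - 768·x^2 + 1024·x^3)·Dx + (104 - 64·x + 128·x^2)·Dx^2 + (-7 + 36·x - 48·x^2 + 64·x^3)·Dx^3  (order 3).
h: a_k = 12, 32, 576, 9728/3, 15360, 1103872/15, 344064, 495468544/315, 7077888, 89181356032/2835, …
ICs: h(0) = 12, h′(0) = 32, h′′(0) = 1152.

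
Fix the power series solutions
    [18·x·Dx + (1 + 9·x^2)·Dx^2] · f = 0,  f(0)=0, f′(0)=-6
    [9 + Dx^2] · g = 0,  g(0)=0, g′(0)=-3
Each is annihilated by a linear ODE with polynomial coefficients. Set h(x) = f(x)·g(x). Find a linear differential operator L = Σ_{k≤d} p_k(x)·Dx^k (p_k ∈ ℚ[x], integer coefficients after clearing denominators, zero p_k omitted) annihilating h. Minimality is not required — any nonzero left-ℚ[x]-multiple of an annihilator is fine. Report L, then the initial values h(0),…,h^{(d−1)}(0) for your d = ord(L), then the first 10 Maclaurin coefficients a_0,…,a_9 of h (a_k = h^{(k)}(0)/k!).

L = (810 + 18954·x^2 + 72171·x^4 + 236196·x^6 + 531441·x^8) + (972·x + 14580·x^3 + 78732·x^5 + 236196·x^7)·Dx + (108 + 2592·x^2 + 13122·x^4 + 52488·x^6 + 118098·x^8)·Dx^2 + (108·x + 1620·x^3 + 8748·x^5 + 26244·x^7)·Dx^3 + (2 + 54·x^2 + 567·x^4 + 2916·x^6 + 6561·x^8)·Dx^4  (order 4).
h: a_k = 0, 0, 18, 0, -81, 0, 1539/4, 0, -94041/40, 0, …
ICs: h(0) = 0, h′(0) = 0, h′′(0) = 36, h′′′(0) = 0.

f: a_k = 0, -6, 0, 18, 0, -486/5, 0, 4374/7, 0, -4374, …
g: a_k = 0, -3, 0, 9/2, 0, -81/40, 0, 243/560, 0, -243/4480, …
h₀=f·g: eliminate ⇒ L₀, order ≤ 2·2.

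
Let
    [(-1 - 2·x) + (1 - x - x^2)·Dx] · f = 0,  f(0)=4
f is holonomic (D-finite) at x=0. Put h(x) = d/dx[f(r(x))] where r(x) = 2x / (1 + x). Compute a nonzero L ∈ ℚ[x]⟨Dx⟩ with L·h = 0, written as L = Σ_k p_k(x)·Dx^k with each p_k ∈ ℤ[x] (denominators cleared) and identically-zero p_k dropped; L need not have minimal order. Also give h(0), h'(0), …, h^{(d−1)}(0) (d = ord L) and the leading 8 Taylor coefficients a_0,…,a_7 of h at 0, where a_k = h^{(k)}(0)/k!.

f: a_k = 4, 4, 8, 12, 20, 32, 52, 84, …
f∘r: x↦r, Dx↦Dx/r' in L_f ⇒ L₀.
h=h₀': d/dx-closure on L₀ ⇒ L.
L = (6 + 30·x + 90·x^2 + 50·x^3) + (-1 - 6·x + 30·x^3 + 25·x^4)·Dx  (order 1).
h: a_k = 8, 48, 120, 480, 1000, 3600, 7000, 24000, …
ICs: h(0) = 8.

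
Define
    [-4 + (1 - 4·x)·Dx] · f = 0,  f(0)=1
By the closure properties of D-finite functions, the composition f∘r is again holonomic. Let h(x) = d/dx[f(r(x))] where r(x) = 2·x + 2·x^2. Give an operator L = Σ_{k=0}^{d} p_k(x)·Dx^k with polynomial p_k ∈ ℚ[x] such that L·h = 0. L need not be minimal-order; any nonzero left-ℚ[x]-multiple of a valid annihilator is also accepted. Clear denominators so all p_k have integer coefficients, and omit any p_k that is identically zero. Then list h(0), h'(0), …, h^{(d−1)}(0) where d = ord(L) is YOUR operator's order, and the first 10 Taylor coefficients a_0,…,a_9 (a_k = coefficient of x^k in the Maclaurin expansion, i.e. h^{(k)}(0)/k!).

f: a_k = 1, 4, 16, 64, 256, 1024, 4096, 16384, 65536, 262144, …
Substitute x→r, Dx→(1/r')Dx; clear ⇒ L₀.
h₀' ⇒ L via d/dx closure of L₀.
L = (18 + 48·x + 48·x^2) + (-1 + 6·x + 24·x^2 + 16·x^3)·Dx  (order 1).
h: a_k = 8, 144, 1920, 22784, 253440, 2706432, 28098560, 285769728, 2860941312, 28288286720, …
ICs: h(0) = 8.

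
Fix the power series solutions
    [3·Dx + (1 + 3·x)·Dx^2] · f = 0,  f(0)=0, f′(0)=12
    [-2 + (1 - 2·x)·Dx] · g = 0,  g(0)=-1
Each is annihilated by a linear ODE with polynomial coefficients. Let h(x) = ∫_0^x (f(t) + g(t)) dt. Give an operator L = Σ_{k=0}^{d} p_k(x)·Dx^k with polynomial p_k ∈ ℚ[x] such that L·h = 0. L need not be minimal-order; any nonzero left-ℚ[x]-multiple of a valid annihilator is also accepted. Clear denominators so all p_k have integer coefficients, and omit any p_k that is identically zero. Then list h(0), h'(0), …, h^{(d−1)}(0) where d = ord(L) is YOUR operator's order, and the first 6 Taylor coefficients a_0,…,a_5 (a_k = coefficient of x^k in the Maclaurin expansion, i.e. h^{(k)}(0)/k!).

L = (-144 - 72·x)·Dx^2 + (-6 - 216·x - 144·x^2)·Dx^3 + (7 + 13·x - 36·x^2 - 36·x^3)·Dx^4  (order 4).
h: a_k = 0, -1, 5, -22/3, 7, -97/5, …
ICs: h(0) = 0, h′(0) = -1, h′′(0) = 10, h′′′(0) = -44.

f: a_k = 0, 12, -18, 36, -81, 972/5, …
g: a_k = -1, -2, -4, -8, -16, -32, …
h₀=f+g: left-lcm gives L₀, ord ≤ 3.
h=∫h₀ ⇒ L = L₀·Dx.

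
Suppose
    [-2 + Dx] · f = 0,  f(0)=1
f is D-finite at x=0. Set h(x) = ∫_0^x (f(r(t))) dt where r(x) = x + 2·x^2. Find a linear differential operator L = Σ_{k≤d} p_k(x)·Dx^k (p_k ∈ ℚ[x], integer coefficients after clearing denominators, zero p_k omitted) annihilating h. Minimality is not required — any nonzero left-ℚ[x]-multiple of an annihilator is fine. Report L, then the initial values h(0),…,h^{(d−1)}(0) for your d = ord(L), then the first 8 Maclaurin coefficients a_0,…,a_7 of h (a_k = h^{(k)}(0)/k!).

L = (-2 - 8·x)·Dx + Dx^2  (order 2).
h: a_k = 0, 1, 1, 2, 7/3, 10/3, 18/5, 1324/315, …
ICs: h(0) = 0, h′(0) = 1.

f: a_k = 1, 2, 2, 4/3, 2/3, 4/15, 4/45, 8/315, …
h₀=f(r): pull back L_f along r ⇒ L₀.
h=∫h₀ ⇒ L = L₀·Dx.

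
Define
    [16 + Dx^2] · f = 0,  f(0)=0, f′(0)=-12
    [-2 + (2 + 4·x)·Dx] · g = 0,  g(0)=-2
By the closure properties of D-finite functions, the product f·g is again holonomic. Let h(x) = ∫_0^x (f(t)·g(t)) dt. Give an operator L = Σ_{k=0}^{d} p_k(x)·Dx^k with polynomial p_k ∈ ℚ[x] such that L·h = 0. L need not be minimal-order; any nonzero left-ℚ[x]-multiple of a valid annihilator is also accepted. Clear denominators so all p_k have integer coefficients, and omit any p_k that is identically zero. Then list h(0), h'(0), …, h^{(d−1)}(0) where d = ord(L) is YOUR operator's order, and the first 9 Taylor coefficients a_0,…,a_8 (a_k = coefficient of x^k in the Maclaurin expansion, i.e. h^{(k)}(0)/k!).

L = (19 + 64·x + 64·x^2)·Dx + (-2 - 4·x)·Dx^2 + (1 + 4·x + 4·x^2)·Dx^3  (order 3).
h: a_k = 0, 0, 12, 8, -19, -52/5, 341/30, 201/35, -7687/1680, …
ICs: h(0) = 0, h′(0) = 0, h′′(0) = 24.

f: a_k = 0, -12, 0, 32, 0, -128/5, 0, 1024/105, 0, …
g: a_k = -2, -2, 1, -1, 5/4, -7/4, 21/8, -33/8, 429/64, …
L₀ := L_f ⊗_s L_g (sym. prod.), ord ≤ 2.
Integrate: L := L₀·Dx.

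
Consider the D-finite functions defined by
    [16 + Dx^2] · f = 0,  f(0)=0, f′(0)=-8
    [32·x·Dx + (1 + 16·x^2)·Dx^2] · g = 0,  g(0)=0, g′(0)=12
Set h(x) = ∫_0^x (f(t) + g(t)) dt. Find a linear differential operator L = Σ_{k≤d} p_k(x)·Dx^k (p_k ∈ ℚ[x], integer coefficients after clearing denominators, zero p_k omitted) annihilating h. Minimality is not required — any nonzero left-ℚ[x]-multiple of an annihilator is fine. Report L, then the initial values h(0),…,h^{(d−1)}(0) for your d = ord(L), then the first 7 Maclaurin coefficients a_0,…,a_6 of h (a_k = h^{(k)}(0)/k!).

L = (-5632·x + 114688·x^3 + 131072·x^5)·Dx^2 + (-16 + 1792·x^2 + 36864·x^4 + 65536·x^6)·Dx^3 + (-352·x + 7168·x^3 + 8192·x^5)·Dx^4 + (-1 + 112·x^2 + 2304·x^4 + 4096·x^6)·Dx^5  (order 5).
h: a_k = 0, 0, 2, 0, -32/3, 0, 896/9, …
ICs: h(0) = 0, h′(0) = 0, h′′(0) = 4, h′′′(0) = 0, h′′′′(0) = -256.

f: a_k = 0, -8, 0, 64/3, 0, -256/15, 0, …
g: a_k = 0, 12, 0, -64, 0, 3072/5, 0, …
L₀ := lclm(L_f,L_g); ord L₀ ≤ 2+2.
h=∫h₀ ⇒ L = L₀·Dx.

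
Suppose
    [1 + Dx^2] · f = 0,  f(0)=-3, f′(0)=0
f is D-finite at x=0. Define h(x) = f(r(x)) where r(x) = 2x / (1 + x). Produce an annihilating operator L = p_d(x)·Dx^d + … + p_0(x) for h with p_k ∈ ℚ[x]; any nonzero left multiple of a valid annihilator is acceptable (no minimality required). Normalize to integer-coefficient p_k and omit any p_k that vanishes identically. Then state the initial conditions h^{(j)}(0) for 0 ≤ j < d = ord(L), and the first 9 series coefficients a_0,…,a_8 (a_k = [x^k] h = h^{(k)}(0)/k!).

f: a_k = -3, 0, 3/2, 0, -1/8, 0, 1/240, 0, -1/13440, …
L₀ from L_f via x↦r, Dx↦r'^{-1}Dx.
L = 4 + (2 + 6·x + 6·x^2 + 2·x^3)·Dx + (1 + 4·x + 6·x^2 + 4·x^3 + x^4)·Dx^2  (order 2).
h: a_k = -3, 0, 6, -12, 16, -16, 154/15, 12/5, -2354/105, …
ICs: h(0) = -3, h′(0) = 0.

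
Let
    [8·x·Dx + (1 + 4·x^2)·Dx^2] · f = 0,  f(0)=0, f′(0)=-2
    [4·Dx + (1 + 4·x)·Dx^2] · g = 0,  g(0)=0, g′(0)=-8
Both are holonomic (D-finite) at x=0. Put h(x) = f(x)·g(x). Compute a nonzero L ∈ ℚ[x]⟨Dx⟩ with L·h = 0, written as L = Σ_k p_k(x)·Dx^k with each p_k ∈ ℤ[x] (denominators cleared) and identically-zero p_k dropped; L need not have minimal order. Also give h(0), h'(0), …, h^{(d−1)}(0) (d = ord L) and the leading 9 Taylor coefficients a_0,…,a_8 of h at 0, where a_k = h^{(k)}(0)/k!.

f: a_k = 0, -2, 0, 8/3, 0, -32/5, 0, 128/7, 0, …
g: a_k = 0, -8, 16, -128/3, 128, -2048/5, 4096/3, -32768/7, 16384, …
f·g: L₀ = L_f ⊗_s L_g, ord ≤ 2·2.
L = (96 + 640·x + 1408·x^2 + 7680·x^3 + 15360·x^4 + 26624·x^5 + 8192·x^7)·Dx + (24 + 320·x + 2656·x^2 + 9728·x^3 + 28160·x^4 + 47616·x^5 + 71680·x^6 + 6144·x^7 + 28672·x^8)·Dx^2 + (12 + 104·x + 672·x^2 + 2976·x^3 + 8256·x^4 + 18048·x^5 + 24576·x^6 + 35328·x^7 + 6144·x^8 + 16384·x^9)·Dx^3 + (1 + 12·x + 68·x^2 + 256·x^3 + 696·x^4 + 1536·x^5 + 2688·x^6 + 3072·x^7 + 4224·x^8 + 1024·x^9 + 2048·x^10)·Dx^4  (order 4).
h: a_k = 0, 0, 16, -32, 64, -640/3, 34048/45, -37376/15, 41984/5, …
ICs: h(0) = 0, h′(0) = 0, h′′(0) = 32, h′′′(0) = -192.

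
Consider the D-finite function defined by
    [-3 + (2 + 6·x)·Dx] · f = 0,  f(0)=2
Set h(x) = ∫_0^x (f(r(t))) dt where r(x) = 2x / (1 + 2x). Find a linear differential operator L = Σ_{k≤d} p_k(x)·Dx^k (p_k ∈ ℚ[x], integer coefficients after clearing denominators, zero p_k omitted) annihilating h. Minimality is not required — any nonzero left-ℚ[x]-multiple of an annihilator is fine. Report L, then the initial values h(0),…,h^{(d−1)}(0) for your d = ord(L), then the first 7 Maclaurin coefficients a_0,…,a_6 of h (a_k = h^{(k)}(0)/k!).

f: a_k = 2, 3, -9/4, 27/8, -405/64, 1701/128, -15309/512, …
f∘r: x↦r, Dx↦Dx/r' in L_f ⇒ L₀.
h=∫h₀ ⇒ L = L₀·Dx.
L = -3·Dx + (1 + 10·x + 16·x^2)·Dx^2  (order 2).
h: a_k = 0, 2, 3, -7, 87/4, -1677/20, 3023/8, …
ICs: h(0) = 0, h′(0) = 2.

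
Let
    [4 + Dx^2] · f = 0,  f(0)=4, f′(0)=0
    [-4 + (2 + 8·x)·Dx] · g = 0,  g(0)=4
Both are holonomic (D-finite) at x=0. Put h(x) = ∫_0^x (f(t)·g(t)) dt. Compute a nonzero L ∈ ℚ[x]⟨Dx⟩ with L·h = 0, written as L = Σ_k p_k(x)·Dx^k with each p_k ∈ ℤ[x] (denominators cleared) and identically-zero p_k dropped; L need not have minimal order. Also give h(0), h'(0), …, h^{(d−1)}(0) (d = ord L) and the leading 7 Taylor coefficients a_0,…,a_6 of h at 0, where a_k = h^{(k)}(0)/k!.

f: a_k = 4, 0, -8, 0, 8/3, 0, -16/45, …
g: a_k = 4, 8, -8, 16, -40, 112, -336, …
f·g: L₀ = L_f ⊗_s L_g, ord ≤ 2·1.
∫: right-multiply L₀ by Dx.
L = (16 + 32·x + 64·x^2)·Dx + (-4 - 16·x)·Dx^2 + (1 + 8·x + 16·x^2)·Dx^3  (order 3).
h: a_k = 0, 16, 16, -64/3, 0, -256/15, 512/9, …
ICs: h(0) = 0, h′(0) = 16, h′′(0) = 32.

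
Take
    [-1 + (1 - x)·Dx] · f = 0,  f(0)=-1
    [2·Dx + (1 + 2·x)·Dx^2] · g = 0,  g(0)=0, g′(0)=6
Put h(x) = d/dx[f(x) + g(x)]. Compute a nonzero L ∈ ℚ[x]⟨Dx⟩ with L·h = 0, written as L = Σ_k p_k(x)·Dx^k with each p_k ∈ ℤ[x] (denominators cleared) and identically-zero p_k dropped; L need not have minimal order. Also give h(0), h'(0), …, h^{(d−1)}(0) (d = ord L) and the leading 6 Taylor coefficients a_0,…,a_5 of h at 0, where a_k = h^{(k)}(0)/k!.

L = (14 + 4·x) + (-1 + 20·x + 8·x^2)·Dx + (-2 - 3·x + 3·x^2 + 2·x^3)·Dx^2  (order 2).
h: a_k = 5, -14, 21, -52, 91, -198, …
ICs: h(0) = 5, h′(0) = -14.

f: a_k = -1, -1, -1, -1, -1, -1, …
g: a_k = 0, 6, -6, 8, -12, 96/5, …
Weyl lclm of L_f,L_g ⇒ L₀ (ord ≤ 3).
Differentiate: ansatz ord ≤ ord L₀ ⇒ L.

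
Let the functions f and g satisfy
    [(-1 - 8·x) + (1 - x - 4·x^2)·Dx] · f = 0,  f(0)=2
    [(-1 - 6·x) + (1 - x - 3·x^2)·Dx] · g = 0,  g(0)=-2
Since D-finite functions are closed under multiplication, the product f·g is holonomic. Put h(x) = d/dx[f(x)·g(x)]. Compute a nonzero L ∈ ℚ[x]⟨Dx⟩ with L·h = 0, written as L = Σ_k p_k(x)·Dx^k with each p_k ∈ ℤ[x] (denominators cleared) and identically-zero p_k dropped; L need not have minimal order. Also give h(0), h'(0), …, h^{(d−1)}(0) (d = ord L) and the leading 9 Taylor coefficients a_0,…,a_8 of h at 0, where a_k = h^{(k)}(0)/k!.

f: a_k = 2, 2, 10, 18, 58, 130, 362, 882, 2330, …
g: a_k = -2, -2, -8, -14, -38, -80, -194, -434, -1016, …
L₀ := L_f ⊗_s L_g (sym. prod.), ord ≤ 1.
h=h₀': d/dx-closure on L₀ ⇒ L.
L = (20 + 30·x - 12·x^2 - 768·x^3 - 708·x^4 + 2520·x^5 + 2880·x^6) + (-2 - 8·x + 57·x^2 + 64·x^3 - 330·x^4 - 285·x^5 + 588·x^6 + 576·x^7)·Dx  (order 1).
h: a_k = -8, -80, -300, -1344, -4480, -15768, -49560, -156992, -473220, …
ICs: h(0) = -8.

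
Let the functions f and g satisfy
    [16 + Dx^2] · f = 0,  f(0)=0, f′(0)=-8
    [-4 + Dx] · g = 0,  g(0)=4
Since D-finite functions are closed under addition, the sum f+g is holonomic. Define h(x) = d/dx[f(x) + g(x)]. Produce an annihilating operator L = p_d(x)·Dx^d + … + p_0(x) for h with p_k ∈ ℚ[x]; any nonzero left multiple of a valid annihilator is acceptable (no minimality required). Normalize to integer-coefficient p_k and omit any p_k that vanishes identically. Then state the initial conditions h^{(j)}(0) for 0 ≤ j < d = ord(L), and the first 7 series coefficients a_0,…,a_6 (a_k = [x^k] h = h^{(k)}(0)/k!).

f: a_k = 0, -8, 0, 64/3, 0, -256/15, 0, …
g: a_k = 4, 16, 32, 128/3, 128/3, 512/15, 1024/45, …
L₀ := lclm(L_f,L_g); ord L₀ ≤ 2+1.
h=h₀': d/dx-closure on L₀ ⇒ L.
L = 64 - 16·Dx + 4·Dx^2 - Dx^3  (order 3).
h: a_k = 8, 64, 192, 512/3, 256/3, 2048/15, 2048/15, …
ICs: h(0) = 8, h′(0) = 64, h′′(0) = 384.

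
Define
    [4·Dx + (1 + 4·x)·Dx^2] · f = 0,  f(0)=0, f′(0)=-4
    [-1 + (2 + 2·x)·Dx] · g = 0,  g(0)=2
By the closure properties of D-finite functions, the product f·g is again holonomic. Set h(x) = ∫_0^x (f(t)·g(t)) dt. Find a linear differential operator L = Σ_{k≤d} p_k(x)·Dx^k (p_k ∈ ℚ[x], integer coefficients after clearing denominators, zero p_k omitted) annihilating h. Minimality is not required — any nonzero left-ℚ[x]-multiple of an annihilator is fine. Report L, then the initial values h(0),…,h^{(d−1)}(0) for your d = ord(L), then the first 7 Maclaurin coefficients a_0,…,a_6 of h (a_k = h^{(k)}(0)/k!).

f: a_k = 0, -4, 8, -64/3, 64, -1024/5, 2048/3, …
g: a_k = 2, 1, -1/4, 1/8, -5/64, 7/128, -21/512, …
Product ⇒ symmetric product L₀, ord ≤ 2.
h=∫h₀ ⇒ L = L₀·Dx.
L = (-5 + 4·x)·Dx + (12 + 12·x)·Dx^2 + (4 + 24·x + 36·x^2 + 16·x^3)·Dx^3  (order 3).
h: a_k = 0, 0, -4, 4, -101/12, 125/6, -81349/1440, …
ICs: h(0) = 0, h′(0) = 0, h′′(0) = -8.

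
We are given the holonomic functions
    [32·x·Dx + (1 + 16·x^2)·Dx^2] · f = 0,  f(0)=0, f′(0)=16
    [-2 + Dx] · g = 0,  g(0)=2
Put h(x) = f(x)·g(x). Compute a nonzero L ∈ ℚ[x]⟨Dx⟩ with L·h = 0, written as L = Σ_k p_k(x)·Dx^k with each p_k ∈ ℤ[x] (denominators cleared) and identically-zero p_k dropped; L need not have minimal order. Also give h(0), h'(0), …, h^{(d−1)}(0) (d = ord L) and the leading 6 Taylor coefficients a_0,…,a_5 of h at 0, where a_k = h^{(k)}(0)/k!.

f: a_k = 0, 16, 0, -256/3, 0, 4096/5, …
g: a_k = 2, 4, 4, 8/3, 4/3, 8/15, …
L₀ := L_f ⊗_s L_g (sym. prod.), ord ≤ 2.
L = (4 - 64·x + 64·x^2) + (-4 + 32·x - 64·x^2)·Dx + (1 + 16·x^2)·Dx^2  (order 2).
h: a_k = 0, 32, 64, -320/3, -896/3, 6592/5, …
ICs: h(0) = 0, h′(0) = 32.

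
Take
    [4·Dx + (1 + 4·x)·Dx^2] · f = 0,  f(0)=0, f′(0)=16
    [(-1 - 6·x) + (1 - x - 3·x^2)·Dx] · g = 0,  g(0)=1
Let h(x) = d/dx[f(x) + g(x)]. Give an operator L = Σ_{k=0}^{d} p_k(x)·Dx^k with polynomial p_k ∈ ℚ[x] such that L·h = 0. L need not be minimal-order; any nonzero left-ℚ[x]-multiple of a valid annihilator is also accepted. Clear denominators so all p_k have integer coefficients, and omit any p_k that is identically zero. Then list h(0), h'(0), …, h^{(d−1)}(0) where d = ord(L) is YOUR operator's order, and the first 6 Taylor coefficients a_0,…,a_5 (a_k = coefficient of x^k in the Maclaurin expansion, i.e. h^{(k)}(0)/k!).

f: a_k = 0, 16, -32, 256/3, -256, 4096/5, …
g: a_k = 1, 1, 4, 7, 19, 40, …
f+g: L₀ = lclm(L_f,L_g), ord ≤ 2+1.
Derive L from L₀ (diff closure).
L = (-212 - 1072·x - 3144·x^2 - 2160·x^3 - 2592·x^4) + (-5 - 248·x - 1922·x^2 - 4308·x^3 - 4464·x^4 - 4320·x^5)·Dx + (6 + 53·x + 108·x^2 - 110·x^3 - 519·x^4 - 1044·x^5 - 864·x^6)·Dx^2  (order 2).
h: a_k = 17, -56, 277, -948, 4296, -15802, …
ICs: h(0) = 17, h′(0) = -56.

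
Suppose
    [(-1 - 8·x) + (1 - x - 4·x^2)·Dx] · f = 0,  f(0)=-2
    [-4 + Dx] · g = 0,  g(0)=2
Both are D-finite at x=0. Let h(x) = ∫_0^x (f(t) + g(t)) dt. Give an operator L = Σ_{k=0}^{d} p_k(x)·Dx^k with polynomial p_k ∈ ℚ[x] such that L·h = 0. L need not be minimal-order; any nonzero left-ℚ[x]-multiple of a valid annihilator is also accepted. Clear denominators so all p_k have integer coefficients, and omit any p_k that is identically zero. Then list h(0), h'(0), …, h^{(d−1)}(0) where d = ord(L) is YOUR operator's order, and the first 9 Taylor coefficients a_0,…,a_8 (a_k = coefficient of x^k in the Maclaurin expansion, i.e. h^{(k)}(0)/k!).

f: a_k = -2, -2, -10, -18, -58, -130, -362, -882, -2330, …
g: a_k = 2, 8, 16, 64/3, 64/3, 256/15, 512/45, 2048/315, 1024/315, …
Sum ⇒ L₀ = lclm(L_f,L_g) in ℚ(x)⟨Dx⟩.
h=∫h₀ ⇒ L = L₀·Dx.
L = (-24 + 16·x - 576·x^2 - 512·x^3)·Dx + (-6 + 56·x + 208·x^2 - 128·x^3 - 256·x^4)·Dx^2 + (3 - 15·x - 16·x^2 + 64·x^3 + 64·x^4)·Dx^3  (order 3).
h: a_k = 0, 0, 3, 2, 5/6, -22/3, -847/45, -2254/45, -137891/1260, …
ICs: h(0) = 0, h′(0) = 0, h′′(0) = 6.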